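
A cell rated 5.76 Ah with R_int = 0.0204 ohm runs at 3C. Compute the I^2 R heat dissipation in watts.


Step 1: I = C_rate * capacity = 3 * 5.76 = 17.28 A
Step 2: Q = I^2 * R = 17.28^2 * 0.0204 = 298.6 * 0.0204 = 6.091 W

6.091 W


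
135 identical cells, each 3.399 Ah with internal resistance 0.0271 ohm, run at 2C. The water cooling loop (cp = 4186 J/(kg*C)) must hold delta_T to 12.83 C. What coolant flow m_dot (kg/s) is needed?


Step 1: I = 2 * 3.399 = 6.798 A
Step 2: Q_cell = I^2 * R = 6.798^2 * 0.0271 = 1.2524 W
Step 3: Q_total = 135 * 1.2524 = 169.07 W
Step 4: m_dot = Q_total / (cp * dT) = 169.07 / (4186 * 12.83) = 0.003148 kg/s

0.003148 kg/s


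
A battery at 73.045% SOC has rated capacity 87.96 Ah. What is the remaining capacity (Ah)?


remaining = SOC / 100 * total = 73.045 / 100 * 87.96 = 64.25 Ah

64.25 Ah


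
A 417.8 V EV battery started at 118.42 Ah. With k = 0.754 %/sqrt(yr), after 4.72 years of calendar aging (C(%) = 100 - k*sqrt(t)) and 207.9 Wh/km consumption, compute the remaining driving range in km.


Step 1: capacity retention = 100 - 0.754 * sqrt(4.72) = 100 - 0.754 * 2.1726 = 98.362%
Step 2: C_now = 118.42 * 98.362/100 = 116.48 Ah
Step 3: E_pack = V * C_now = 417.8 * 116.48 = 48665 Wh
Step 4: range = E_pack / consumption = 48665 / 207.9 = 234.1 km

234.1 km


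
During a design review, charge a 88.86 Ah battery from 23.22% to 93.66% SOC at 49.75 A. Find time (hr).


delta_Ah = 88.86 * (93.66 - 23.22) / 100 = 62.593 Ah
t = delta_Ah / I = 62.593 / 49.75 = 1.258 hr

1.258 hr


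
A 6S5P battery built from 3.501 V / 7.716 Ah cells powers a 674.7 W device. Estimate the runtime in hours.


Step 1: E_pack = Ns * V_cell * Np * C_cell = 6 * 3.501 * 5 * 7.716 = 810.41 Wh
Step 2: t = E_pack / P = 810.41 / 674.7 = 1.201 hr

1.201 hr


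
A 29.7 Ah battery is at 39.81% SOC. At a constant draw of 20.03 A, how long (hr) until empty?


Step 1: remaining = SOC/100 * C_total = 39.81/100 * 29.7 = 11.824 Ah
Step 2: t = remaining / I = 11.824 / 20.03 = 0.5903 hr

0.5903 hr


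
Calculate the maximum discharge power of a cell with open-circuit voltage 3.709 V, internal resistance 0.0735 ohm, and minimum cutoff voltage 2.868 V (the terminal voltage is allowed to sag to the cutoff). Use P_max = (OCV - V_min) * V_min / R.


P_max = (OCV - V_min) * V_min / R = (3.709 - 2.868) * 2.868 / 0.0735 = 0.841 * 2.868 / 0.0735 = 32.82 W

32.82 W


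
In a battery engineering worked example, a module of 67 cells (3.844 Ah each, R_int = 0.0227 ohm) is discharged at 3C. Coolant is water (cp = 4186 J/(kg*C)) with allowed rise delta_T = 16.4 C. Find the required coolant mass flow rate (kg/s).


Step 1: I = 3 * 3.844 = 11.532 A
Step 2: Q_cell = I^2 * R = 11.532^2 * 0.0227 = 3.0188 W
Step 3: Q_total = 67 * 3.0188 = 202.26 W
Step 4: m_dot = Q_total / (cp * dT) = 202.26 / (4186 * 16.4) = 0.002946 kg/s

0.002946 kg/s


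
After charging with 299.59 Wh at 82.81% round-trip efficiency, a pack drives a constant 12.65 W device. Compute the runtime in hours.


Step 1: E_discharge = eta/100 * E_charge = 82.81/100 * 299.59 = 248.09 Wh
Step 2: t = E_discharge / P = 248.09 / 12.65 = 19.61 hr

19.61 hr


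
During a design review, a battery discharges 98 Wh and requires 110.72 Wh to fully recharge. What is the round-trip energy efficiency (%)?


eta_e = E_dis / E_chg * 100 = 98 / 110.72 * 100 = 88.51%

88.51%


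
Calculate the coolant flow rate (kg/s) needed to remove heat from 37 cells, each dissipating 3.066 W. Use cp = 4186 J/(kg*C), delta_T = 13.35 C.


Step 1: Total heat Q = 37 * 3.066 W = 113.44 W
Step 2: denom = cp * dT = 4186 * 13.35 = 55883
Step 3: m_dot = 113.44 / 55883 = 0.002030 kg/s

0.002030 kg/s


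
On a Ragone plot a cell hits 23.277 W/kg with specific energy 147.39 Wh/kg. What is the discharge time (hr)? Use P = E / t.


t = E / P = 147.39 / 23.277 = 6.332 hr

6.332 hr


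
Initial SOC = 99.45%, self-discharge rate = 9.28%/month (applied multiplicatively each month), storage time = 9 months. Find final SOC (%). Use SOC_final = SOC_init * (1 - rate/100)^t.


Monthly retention factor = 1 - 9.28/100 = 0.9072
Over 9 months: factor^9 = 0.41622
SOC_final = 99.45 * 0.41622 = 41.39%

41.39%


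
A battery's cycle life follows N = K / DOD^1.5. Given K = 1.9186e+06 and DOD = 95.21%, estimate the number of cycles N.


DOD^1.5 = 929.02
N = K / DOD^1.5 = 1.9186e+06 / 929.02 = 2065

2065 cycles


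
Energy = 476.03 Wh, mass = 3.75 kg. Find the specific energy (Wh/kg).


Specific energy = 476.03 Wh / 3.75 kg = 126.9 Wh/kg

126.9 Wh/kg


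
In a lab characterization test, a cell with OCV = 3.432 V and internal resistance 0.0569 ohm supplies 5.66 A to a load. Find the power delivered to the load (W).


Step 1: V_terminal = OCV - I*R = 3.432 - 5.66 * 0.0569 = 3.1099 V
Step 2: P_out = V_terminal * I = 3.1099 * 5.66 = 17.60 W

17.60 W


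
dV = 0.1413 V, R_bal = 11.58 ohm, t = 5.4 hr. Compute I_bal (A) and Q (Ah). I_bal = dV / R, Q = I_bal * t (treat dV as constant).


I_bal = dV / R = 0.1413 / 11.58 = 0.012202 A
Q = I_bal * t = 0.012202 * 5.4 = 0.06589 Ah

I=0.012202 A, Q=0.06589 Ah


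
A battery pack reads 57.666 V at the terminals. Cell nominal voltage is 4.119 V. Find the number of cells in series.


Rearranging: n = V_pack / V_cell = 57.666 / 4.119 = 14 cells

14


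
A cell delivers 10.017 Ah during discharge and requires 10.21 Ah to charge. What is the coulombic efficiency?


Coulombic efficiency = 10.017/10.21 * 100% = 98.11%

98.11%


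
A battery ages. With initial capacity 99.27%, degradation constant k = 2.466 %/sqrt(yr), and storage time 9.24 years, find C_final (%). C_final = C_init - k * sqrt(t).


sqrt(t) = sqrt(9.24) = 3.0397
C_final = 99.27 - 2.466 * 3.0397 = 91.77%

91.77%


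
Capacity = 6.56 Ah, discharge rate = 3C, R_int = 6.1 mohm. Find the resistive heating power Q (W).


Convert: R = 6.1 mohm = 0.0061 ohm
Step 1: I = C_rate * capacity = 3 * 6.56 = 19.68 A
Step 2: Q = I^2 * R = 19.68^2 * 0.0061 = 387.3 * 0.0061 = 2.363 W

2.363 W


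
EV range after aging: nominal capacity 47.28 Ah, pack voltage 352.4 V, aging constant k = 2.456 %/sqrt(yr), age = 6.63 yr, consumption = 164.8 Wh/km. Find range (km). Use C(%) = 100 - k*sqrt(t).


Step 1: capacity retention = 100 - 2.456 * sqrt(6.63) = 100 - 2.456 * 2.5749 = 93.676%
Step 2: C_now = 47.28 * 93.676/100 = 44.29 Ah
Step 3: E_pack = V * C_now = 352.4 * 44.29 = 15608 Wh
Step 4: range = E_pack / consumption = 15608 / 164.8 = 94.71 km

94.71 km


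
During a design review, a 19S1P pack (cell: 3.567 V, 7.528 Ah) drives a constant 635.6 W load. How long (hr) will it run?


Step 1: E_pack = Ns * V_cell * Np * C_cell = 19 * 3.567 * 1 * 7.528 = 510.2 Wh
Step 2: t = E_pack / P = 510.2 / 635.6 = 0.8027 hr

0.8027 hr


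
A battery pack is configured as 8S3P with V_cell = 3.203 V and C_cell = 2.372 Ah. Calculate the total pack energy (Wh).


V_pack = 8 * 3.203 = 25.624 V
C_pack = 3 * 2.372 = 7.116 Ah
E = V_pack * C_pack = 25.624 * 7.116 = 182.3 Wh

182.3 Wh


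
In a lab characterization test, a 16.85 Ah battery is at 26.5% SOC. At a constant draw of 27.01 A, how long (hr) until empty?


Step 1: remaining = SOC/100 * C_total = 26.5/100 * 16.85 = 4.4653 Ah
Step 2: t = remaining / I = 4.4653 / 27.01 = 0.1653 hr

0.1653 hr


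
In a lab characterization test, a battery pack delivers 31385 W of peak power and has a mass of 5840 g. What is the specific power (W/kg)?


Convert: m = 5840 g = 5.84 kg
Specific power = 31385 W / 5.84 kg = 5374 W/kg

5374 W/kg


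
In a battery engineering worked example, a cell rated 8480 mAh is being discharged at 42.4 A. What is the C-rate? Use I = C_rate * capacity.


Convert: capacity = 8480 mAh = 8.48 Ah
Rearranging: C_rate = 42.4 / 8.48 = 5C

5C


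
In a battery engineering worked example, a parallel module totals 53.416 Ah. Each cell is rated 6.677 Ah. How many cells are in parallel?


n = C_total / C_cell = 53.416 / 6.677 = 8

8


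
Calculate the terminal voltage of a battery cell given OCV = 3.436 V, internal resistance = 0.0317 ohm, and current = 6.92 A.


V = OCV - I*R = 3.436 - 6.92 * 0.0317 = 3.217 V

3.217 V


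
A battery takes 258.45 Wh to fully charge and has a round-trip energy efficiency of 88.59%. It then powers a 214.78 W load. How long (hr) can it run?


Step 1: E_discharge = eta/100 * E_charge = 88.59/100 * 258.45 = 228.96 Wh
Step 2: t = E_discharge / P = 228.96 / 214.78 = 1.066 hr

1.066 hr


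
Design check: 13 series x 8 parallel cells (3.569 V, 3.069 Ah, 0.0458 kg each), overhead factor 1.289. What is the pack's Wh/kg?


Step 1: V_pack = 13 * 3.569 = 46.397 V
Step 2: C_pack = 8 * 3.069 = 24.552 Ah
Step 3: E_pack = V_pack * C_pack = 46.397 * 24.552 = 1139.1 Wh
Step 4: m_pack = 13 * 8 * 0.0458 * 1.289 = 6.1398 kg
Step 5: ED = E_pack / m_pack = 1139.1 / 6.1398 = 185.5 Wh/kg

185.5 Wh/kg


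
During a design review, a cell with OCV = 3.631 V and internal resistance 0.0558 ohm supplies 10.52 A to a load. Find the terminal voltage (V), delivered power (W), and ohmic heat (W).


Step 1: V_terminal = OCV - I*R = 3.631 - 10.52 * 0.0558 = 3.044 V
Step 2: P_out = V_terminal * I = 3.044 * 10.52 = 32.02 W
Step 3: Q = I^2 * R = 10.52^2 * 0.0558 = 6.175 W

V=3.044 V, P=32.02 W, Q=6.175 W


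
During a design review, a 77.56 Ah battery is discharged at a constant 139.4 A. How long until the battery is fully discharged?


Runtime = 77.56 Ah / 139.4 A = 0.5564 hr

0.5564 hr


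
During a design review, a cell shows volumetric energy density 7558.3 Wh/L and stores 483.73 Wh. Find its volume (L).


V = E / ED = 483.73 / 7558.3 = 0.06400 L

0.06400 L


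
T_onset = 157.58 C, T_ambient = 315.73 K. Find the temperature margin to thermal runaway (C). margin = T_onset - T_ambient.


Convert: T_ambient = 315.73 K = 42.58 C
margin = 157.58 - 42.58 = 115 C

115 C


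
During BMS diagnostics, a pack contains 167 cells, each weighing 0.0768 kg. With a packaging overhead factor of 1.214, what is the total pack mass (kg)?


Cell mass sum = 167 * 0.0768 = 12.826 kg
With overhead 1.214: m_pack = 12.826 * 1.214 = 15.57 kg

15.57 kg


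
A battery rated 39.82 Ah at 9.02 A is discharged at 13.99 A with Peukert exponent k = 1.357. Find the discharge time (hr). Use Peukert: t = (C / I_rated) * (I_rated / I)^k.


t_rated = C / I_rated = 39.82 / 9.02 = 4.4146 hr
(I_rated/I)^k = (0.64475)^1.357 = 0.55124
t = t_rated * (I_rated/I)^k = 4.4146 * 0.55124 = 2.434 hr

2.434 hr


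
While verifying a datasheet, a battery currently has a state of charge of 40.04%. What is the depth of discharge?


DOD = 100 - SOC = 100 - 40.04 = 59.96%

59.96%


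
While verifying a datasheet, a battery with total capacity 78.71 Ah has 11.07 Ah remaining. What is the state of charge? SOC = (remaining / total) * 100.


SOC% = 11.07 / 78.71 * 100 = 14.06%

14.06%


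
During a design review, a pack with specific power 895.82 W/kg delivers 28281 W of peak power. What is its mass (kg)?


m = P / SP = 28281 / 895.82 = 31.57 kg

31.57 kg


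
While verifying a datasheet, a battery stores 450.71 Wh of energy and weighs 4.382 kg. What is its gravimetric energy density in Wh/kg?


ED = E / m = 450.71 / 4.382 = 102.9 Wh/kg

102.9 Wh/kg


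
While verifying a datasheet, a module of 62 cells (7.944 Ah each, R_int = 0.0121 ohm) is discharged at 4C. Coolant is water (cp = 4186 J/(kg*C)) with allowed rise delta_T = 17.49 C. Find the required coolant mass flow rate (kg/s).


Step 1: I = 4 * 7.944 = 31.776 A
Step 2: Q_cell = I^2 * R = 31.776^2 * 0.0121 = 12.218 W
Step 3: Q_total = 62 * 12.218 = 757.52 W
Step 4: m_dot = Q_total / (cp * dT) = 757.52 / (4186 * 17.49) = 0.01035 kg/s

0.01035 kg/s


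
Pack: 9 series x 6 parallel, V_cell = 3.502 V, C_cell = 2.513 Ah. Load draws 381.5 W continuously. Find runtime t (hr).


Step 1: E_pack = Ns * V_cell * Np * C_cell = 9 * 3.502 * 6 * 2.513 = 475.23 Wh
Step 2: t = E_pack / P = 475.23 / 381.5 = 1.246 hr

1.246 hr


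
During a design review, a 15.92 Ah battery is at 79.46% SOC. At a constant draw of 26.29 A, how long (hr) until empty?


Step 1: remaining = SOC/100 * C_total = 79.46/100 * 15.92 = 12.65 Ah
Step 2: t = remaining / I = 12.65 / 26.29 = 0.4812 hr

0.4812 hr


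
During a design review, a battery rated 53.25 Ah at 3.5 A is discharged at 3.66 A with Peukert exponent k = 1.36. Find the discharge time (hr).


Step 1: t_rated = C / I_rated = 53.25 / 3.5 = 15.214 hr
Step 2: ratio = 3.5 / 3.66 = 0.95628
Step 3: ratio^k = 0.95628^1.36 = 0.94101
Step 4: t = t_rated * ratio^k = 15.214 * 0.94101 = 14.32 hr

14.32 hr


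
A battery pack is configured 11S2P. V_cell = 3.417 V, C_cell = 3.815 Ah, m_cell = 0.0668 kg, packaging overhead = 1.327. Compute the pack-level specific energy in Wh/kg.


Step 1: V_pack = 11 * 3.417 = 37.587 V
Step 2: C_pack = 2 * 3.815 = 7.63 Ah
Step 3: E_pack = V_pack * C_pack = 37.587 * 7.63 = 286.79 Wh
Step 4: m_pack = 11 * 2 * 0.0668 * 1.327 = 1.9502 kg
Step 5: ED = E_pack / m_pack = 286.79 / 1.9502 = 147.1 Wh/kg

147.1 Wh/kg


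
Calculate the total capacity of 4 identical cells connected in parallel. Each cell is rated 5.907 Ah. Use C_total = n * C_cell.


C_total = 4 * 5.907 = 23.628 Ah

23.628 Ah


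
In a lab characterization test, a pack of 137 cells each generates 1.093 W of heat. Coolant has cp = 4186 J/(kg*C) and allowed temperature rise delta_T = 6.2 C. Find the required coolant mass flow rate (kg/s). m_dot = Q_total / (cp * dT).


Q_total = 137 * 1.093 = 149.74 W
m_dot = Q_total / (cp * dT) = 149.74 / (4186 * 6.2) = 0.005770 kg/s

0.005770 kg/s


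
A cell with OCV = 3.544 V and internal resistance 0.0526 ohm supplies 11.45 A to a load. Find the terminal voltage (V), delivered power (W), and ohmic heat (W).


Step 1: V_terminal = OCV - I*R = 3.544 - 11.45 * 0.0526 = 2.9417 V
Step 2: P_out = V_terminal * I = 2.9417 * 11.45 = 33.68 W
Step 3: Q = I^2 * R = 11.45^2 * 0.0526 = 6.896 W

V=2.9417 V, P=33.68 W, Q=6.896 W


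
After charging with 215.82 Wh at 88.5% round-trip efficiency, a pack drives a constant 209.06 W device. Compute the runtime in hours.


Step 1: E_discharge = eta/100 * E_charge = 88.5/100 * 215.82 = 191 Wh
Step 2: t = E_discharge / P = 191 / 209.06 = 0.9136 hr

0.9136 hr


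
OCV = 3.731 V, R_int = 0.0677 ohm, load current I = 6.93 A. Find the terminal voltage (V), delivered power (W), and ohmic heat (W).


Step 1: V_terminal = OCV - I*R = 3.731 - 6.93 * 0.0677 = 3.2618 V
Step 2: P_out = V_terminal * I = 3.2618 * 6.93 = 22.60 W
Step 3: Q = I^2 * R = 6.93^2 * 0.0677 = 3.251 W

V=3.2618 V, P=22.60 W, Q=3.251 W


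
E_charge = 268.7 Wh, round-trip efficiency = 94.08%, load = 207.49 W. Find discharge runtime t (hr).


Step 1: E_discharge = eta/100 * E_charge = 94.08/100 * 268.7 = 252.79 Wh
Step 2: t = E_discharge / P = 252.79 / 207.49 = 1.218 hr

1.218 hr


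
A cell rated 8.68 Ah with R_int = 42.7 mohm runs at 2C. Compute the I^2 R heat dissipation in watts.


Convert: R = 42.7 mohm = 0.0427 ohm
Step 1: I = C_rate * capacity = 2 * 8.68 = 17.36 A
Step 2: Q = I^2 * R = 17.36^2 * 0.0427 = 301.37 * 0.0427 = 12.87 W

12.87 W


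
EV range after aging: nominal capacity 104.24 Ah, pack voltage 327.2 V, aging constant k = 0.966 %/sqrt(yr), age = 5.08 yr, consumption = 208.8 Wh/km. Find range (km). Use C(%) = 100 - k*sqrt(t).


Step 1: capacity retention = 100 - 0.966 * sqrt(5.08) = 100 - 0.966 * 2.2539 = 97.823%
Step 2: C_now = 104.24 * 97.823/100 = 101.97 Ah
Step 3: E_pack = V * C_now = 327.2 * 101.97 = 33365 Wh
Step 4: range = E_pack / consumption = 33365 / 208.8 = 159.8 km

159.8 km


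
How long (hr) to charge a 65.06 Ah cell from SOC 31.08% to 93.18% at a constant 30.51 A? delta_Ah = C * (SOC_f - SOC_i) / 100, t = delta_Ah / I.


Step 1: dSOC = 93.18% - 31.08% = 62.1%
Step 2: delta_Ah = 65.06 * 62.1 / 100 = 40.402 Ah
Step 3: t = 40.402 / 30.51 = 1.324 hr

1.324 hr


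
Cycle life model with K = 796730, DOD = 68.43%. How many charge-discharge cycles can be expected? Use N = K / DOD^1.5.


Step 1: DOD^1.5 = 68.43^1.5 = 566.07
Step 2: N = 796730 / 566.07 = 1407 cycles

1407 cycles


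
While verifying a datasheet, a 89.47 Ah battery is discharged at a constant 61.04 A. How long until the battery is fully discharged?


Runtime = 89.47 Ah / 61.04 A = 1.466 hr

1.466 hr


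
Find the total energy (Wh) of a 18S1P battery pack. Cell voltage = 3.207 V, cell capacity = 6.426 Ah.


V_pack = 18 * 3.207 = 57.726 V
C_pack = 1 * 6.426 = 6.426 Ah
E = V_pack * C_pack = 57.726 * 6.426 = 370.9 Wh

370.9 Wh


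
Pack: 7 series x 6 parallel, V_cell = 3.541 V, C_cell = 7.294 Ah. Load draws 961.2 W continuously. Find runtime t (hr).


Step 1: E_pack = Ns * V_cell * Np * C_cell = 7 * 3.541 * 6 * 7.294 = 1084.8 Wh
Step 2: t = E_pack / P = 1084.8 / 961.2 = 1.129 hr

1.129 hr


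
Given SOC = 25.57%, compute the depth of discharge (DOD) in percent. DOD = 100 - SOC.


DOD = 100 - SOC = 100 - 25.57 = 74.43%

74.43%


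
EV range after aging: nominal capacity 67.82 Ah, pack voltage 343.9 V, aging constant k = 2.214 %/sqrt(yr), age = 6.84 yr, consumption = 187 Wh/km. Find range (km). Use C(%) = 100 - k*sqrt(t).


Step 1: capacity retention = 100 - 2.214 * sqrt(6.84) = 100 - 2.214 * 2.6153 = 94.21%
Step 2: C_now = 67.82 * 94.21/100 = 63.893 Ah
Step 3: E_pack = V * C_now = 343.9 * 63.893 = 21973 Wh
Step 4: range = E_pack / consumption = 21973 / 187 = 117.5 km

117.5 km


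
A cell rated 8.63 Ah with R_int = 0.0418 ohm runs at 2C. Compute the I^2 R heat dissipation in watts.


Step 1: I = C_rate * capacity = 2 * 8.63 = 17.26 A
Step 2: Q = I^2 * R = 17.26^2 * 0.0418 = 297.91 * 0.0418 = 12.45 W

12.45 W


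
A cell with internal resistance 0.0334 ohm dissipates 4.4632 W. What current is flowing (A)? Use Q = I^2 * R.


I = sqrt(Q / R) = sqrt(4.4632 / 0.0334) = sqrt(133.63) = 11.56 A

11.56 A


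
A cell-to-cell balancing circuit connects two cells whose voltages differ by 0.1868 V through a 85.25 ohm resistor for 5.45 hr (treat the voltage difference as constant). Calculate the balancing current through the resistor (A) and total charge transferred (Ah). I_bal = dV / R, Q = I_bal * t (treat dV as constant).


I_bal = dV / R = 0.1868 / 85.25 = 0.0021912 A
Q = I_bal * t = 0.0021912 * 5.45 = 0.01194 Ah

I=0.0021912 A, Q=0.01194 Ah


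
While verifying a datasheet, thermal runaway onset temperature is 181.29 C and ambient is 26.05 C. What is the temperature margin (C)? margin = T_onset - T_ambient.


margin = T_onset - T_ambient = 181.29 - 26.05 = 155.24 C

155.24 C


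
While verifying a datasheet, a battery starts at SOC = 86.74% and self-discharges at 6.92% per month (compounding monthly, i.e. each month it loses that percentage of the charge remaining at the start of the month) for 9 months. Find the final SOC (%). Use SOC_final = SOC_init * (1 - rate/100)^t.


Monthly retention factor = 1 - 6.92/100 = 0.9308
Over 9 months: factor^9 = 0.52445
SOC_final = 86.74 * 0.52445 = 45.49%

45.49%


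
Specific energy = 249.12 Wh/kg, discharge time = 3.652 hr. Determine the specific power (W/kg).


P_specific = E / t = 249.12 / 3.652 = 68.21 W/kg

68.21 W/kg


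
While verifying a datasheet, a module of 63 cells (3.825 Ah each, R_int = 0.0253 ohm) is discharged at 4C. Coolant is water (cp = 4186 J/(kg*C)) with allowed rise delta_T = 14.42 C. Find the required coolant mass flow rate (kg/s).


Step 1: I = 4 * 3.825 = 15.3 A
Step 2: Q_cell = I^2 * R = 15.3^2 * 0.0253 = 5.9225 W
Step 3: Q_total = 63 * 5.9225 = 373.12 W
Step 4: m_dot = Q_total / (cp * dT) = 373.12 / (4186 * 14.42) = 0.006181 kg/s

0.006181 kg/s


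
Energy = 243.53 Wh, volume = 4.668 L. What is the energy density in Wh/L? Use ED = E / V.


Volumetric ED = 243.53 Wh / 4.668 L = 52.17 Wh/L

52.17 Wh/L


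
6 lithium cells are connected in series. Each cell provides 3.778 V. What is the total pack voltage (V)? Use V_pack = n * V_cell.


Series voltages add: 6 * 3.778 V = 22.668 V

22.668 V


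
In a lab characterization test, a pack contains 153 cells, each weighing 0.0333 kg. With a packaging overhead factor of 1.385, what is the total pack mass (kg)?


m_pack = n * m_cell * overhead = 153 * 0.0333 * 1.385 = 7.056 kg

7.056 kg


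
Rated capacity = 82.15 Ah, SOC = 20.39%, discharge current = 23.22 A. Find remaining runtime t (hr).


Step 1: remaining = SOC/100 * C_total = 20.39/100 * 82.15 = 16.75 Ah
Step 2: t = remaining / I = 16.75 / 23.22 = 0.7214 hr

0.7214 hr


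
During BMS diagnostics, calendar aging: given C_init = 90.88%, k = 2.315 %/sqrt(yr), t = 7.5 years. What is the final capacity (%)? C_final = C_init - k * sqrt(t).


sqrt(t) = sqrt(7.5) = 2.7386
C_final = 90.88 - 2.315 * 2.7386 = 84.54%

84.54%


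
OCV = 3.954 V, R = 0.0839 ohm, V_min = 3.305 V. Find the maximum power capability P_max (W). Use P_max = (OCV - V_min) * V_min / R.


P_max = (OCV - V_min) * V_min / R = (3.954 - 3.305) * 3.305 / 0.0839 = 0.649 * 3.305 / 0.0839 = 25.57 W

25.57 W


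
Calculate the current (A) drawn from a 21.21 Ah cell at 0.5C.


At 0.5C: I = 0.5 * 21.21 Ah = 10.605 A

10.605 A


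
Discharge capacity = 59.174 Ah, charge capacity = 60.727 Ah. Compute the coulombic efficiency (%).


eta_c = Q_dis / Q_chg * 100 = 59.174 / 60.727 * 100 = 97.44%

97.44%


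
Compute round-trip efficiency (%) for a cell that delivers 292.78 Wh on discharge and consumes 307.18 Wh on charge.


eta_e = E_dis / E_chg * 100 = 292.78 / 307.18 * 100 = 95.31%

95.31%


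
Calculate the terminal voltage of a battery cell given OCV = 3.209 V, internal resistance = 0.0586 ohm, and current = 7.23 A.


V = OCV - I*R = 3.209 - 7.23 * 0.0586 = 2.785 V

2.785 V


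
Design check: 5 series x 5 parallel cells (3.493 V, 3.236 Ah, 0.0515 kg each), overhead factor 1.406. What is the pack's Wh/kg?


Step 1: V_pack = 5 * 3.493 = 17.465 V
Step 2: C_pack = 5 * 3.236 = 16.18 Ah
Step 3: E_pack = V_pack * C_pack = 17.465 * 16.18 = 282.58 Wh
Step 4: m_pack = 5 * 5 * 0.0515 * 1.406 = 1.8102 kg
Step 5: ED = E_pack / m_pack = 282.58 / 1.8102 = 156.1 Wh/kg

156.1 Wh/kg


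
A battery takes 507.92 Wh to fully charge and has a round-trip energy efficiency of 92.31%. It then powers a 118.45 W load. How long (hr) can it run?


Step 1: E_discharge = eta/100 * E_charge = 92.31/100 * 507.92 = 468.86 Wh
Step 2: t = E_discharge / P = 468.86 / 118.45 = 3.958 hr

3.958 hr


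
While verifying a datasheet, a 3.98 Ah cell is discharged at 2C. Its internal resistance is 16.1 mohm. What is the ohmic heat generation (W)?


Convert: R = 16.1 mohm = 0.0161 ohm
Step 1: I = C_rate * capacity = 2 * 3.98 = 7.96 A
Step 2: Q = I^2 * R = 7.96^2 * 0.0161 = 63.362 * 0.0161 = 1.020 W

1.020 W


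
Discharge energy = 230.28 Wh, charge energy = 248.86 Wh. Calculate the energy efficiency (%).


Round-trip efficiency = 230.28/248.86 * 100% = 92.53%

92.53%


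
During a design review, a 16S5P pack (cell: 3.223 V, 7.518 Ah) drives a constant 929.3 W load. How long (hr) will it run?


Step 1: E_pack = Ns * V_cell * Np * C_cell = 16 * 3.223 * 5 * 7.518 = 1938.4 Wh
Step 2: t = E_pack / P = 1938.4 / 929.3 = 2.086 hr

2.086 hr


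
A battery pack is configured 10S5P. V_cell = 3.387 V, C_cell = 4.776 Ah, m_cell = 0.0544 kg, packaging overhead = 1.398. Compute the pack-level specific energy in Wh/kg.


Step 1: V_pack = 10 * 3.387 = 33.87 V
Step 2: C_pack = 5 * 4.776 = 23.88 Ah
Step 3: E_pack = V_pack * C_pack = 33.87 * 23.88 = 808.82 Wh
Step 4: m_pack = 10 * 5 * 0.0544 * 1.398 = 3.8026 kg
Step 5: ED = E_pack / m_pack = 808.82 / 3.8026 = 212.7 Wh/kg

212.7 Wh/kg


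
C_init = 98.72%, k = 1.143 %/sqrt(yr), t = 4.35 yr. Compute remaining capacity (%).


sqrt(t) = sqrt(4.35) = 2.0857
C_final = 98.72 - 1.143 * 2.0857 = 96.34%

96.34%


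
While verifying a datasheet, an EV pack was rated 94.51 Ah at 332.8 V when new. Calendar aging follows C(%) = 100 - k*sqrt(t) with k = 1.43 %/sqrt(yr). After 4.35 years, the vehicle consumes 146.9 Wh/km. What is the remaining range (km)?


Step 1: capacity retention = 100 - 1.43 * sqrt(4.35) = 100 - 1.43 * 2.0857 = 97.017%
Step 2: C_now = 94.51 * 97.017/100 = 91.691 Ah
Step 3: E_pack = V * C_now = 332.8 * 91.691 = 30515 Wh
Step 4: range = E_pack / consumption = 30515 / 146.9 = 207.7 km

207.7 km


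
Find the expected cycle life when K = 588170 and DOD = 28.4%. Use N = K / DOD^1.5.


DOD^1.5 = 151.35
N = K / DOD^1.5 = 588170 / 151.35 = 3886

3886 cycles


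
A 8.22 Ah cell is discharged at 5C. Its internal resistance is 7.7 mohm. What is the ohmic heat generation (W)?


Convert: R = 7.7 mohm = 0.0077 ohm
Step 1: I = C_rate * capacity = 5 * 8.22 = 41.1 A
Step 2: Q = I^2 * R = 41.1^2 * 0.0077 = 1689.2 * 0.0077 = 13.01 W

13.01 W


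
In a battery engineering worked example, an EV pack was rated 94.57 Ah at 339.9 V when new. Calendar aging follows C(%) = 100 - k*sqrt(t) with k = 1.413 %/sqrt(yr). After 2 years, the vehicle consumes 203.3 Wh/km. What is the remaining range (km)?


Step 1: capacity retention = 100 - 1.413 * sqrt(2) = 100 - 1.413 * 1.4142 = 98.002%
Step 2: C_now = 94.57 * 98.002/100 = 92.68 Ah
Step 3: E_pack = V * C_now = 339.9 * 92.68 = 31502 Wh
Step 4: range = E_pack / consumption = 31502 / 203.3 = 155.0 km

155.0 km


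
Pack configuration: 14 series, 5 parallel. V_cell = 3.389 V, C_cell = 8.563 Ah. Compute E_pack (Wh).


E = Ns * Vcell * Np * Ccell = 14 * 3.389 * 5 * 8.563 = 2031 Wh

2031 Wh


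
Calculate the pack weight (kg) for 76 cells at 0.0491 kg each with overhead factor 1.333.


m_pack = n * m_cell * overhead = 76 * 0.0491 * 1.333 = 4.974 kg

4.974 kg


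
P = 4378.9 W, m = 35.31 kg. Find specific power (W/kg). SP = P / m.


Specific power = 4378.9 W / 35.31 kg = 124.0 W/kg

124.0 W/kg


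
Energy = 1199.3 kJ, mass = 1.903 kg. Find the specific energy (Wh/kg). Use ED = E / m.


Convert: E = 1199.3 kJ = 333.14 Wh
ED = E / m = 333.14 / 1.903 = 175.1 Wh/kg

175.1 Wh/kg


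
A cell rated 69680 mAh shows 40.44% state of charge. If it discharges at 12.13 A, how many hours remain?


Convert: C_total = 69680 mAh = 69.68 Ah
Step 1: remaining = SOC/100 * C_total = 40.44/100 * 69.68 = 28.179 Ah
Step 2: t = remaining / I = 28.179 / 12.13 = 2.323 hr

2.323 hr


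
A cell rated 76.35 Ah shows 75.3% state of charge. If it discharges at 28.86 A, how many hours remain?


Step 1: remaining = SOC/100 * C_total = 75.3/100 * 76.35 = 57.492 Ah
Step 2: t = remaining / I = 57.492 / 28.86 = 1.992 hr

1.992 hr


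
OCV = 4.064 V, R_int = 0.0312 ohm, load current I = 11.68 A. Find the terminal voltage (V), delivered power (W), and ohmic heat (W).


Step 1: V_terminal = OCV - I*R = 4.064 - 11.68 * 0.0312 = 3.6996 V
Step 2: P_out = V_terminal * I = 3.6996 * 11.68 = 43.21 W
Step 3: Q = I^2 * R = 11.68^2 * 0.0312 = 4.256 W

V=3.6996 V, P=43.21 W, Q=4.256 W


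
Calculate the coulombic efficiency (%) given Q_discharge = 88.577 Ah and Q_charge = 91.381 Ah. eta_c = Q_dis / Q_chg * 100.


eta_c = Q_dis / Q_chg * 100 = 88.577 / 91.381 * 100 = 96.93%

96.93%


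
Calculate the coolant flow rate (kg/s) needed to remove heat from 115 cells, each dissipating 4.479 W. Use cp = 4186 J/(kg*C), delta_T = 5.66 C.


Q_total = 115 * 4.479 = 515.09 W
m_dot = Q_total / (cp * dT) = 515.09 / (4186 * 5.66) = 0.02174 kg/s

0.02174 kg/s


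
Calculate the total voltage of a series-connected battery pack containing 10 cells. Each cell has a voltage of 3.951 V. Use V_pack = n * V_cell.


Series voltages add: 10 * 3.951 V = 39.51 V

39.51 V


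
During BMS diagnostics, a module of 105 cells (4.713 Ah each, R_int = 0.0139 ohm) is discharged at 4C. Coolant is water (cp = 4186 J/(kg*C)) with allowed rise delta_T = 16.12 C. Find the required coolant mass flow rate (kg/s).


Step 1: I = 4 * 4.713 = 18.852 A
Step 2: Q_cell = I^2 * R = 18.852^2 * 0.0139 = 4.94 W
Step 3: Q_total = 105 * 4.94 = 518.7 W
Step 4: m_dot = Q_total / (cp * dT) = 518.7 / (4186 * 16.12) = 0.007687 kg/s

0.007687 kg/s


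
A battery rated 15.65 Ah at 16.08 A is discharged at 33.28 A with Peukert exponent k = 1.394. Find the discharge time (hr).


t_rated = C / I_rated = 15.65 / 16.08 = 0.97326 hr
(I_rated/I)^k = (0.48317)^1.394 = 0.36277
t = t_rated * (I_rated/I)^k = 0.97326 * 0.36277 = 0.3531 hr

0.3531 hr


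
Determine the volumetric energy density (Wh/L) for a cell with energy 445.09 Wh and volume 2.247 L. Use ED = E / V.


ED = E / V = 445.09 / 2.247 = 198.1 Wh/L

198.1 Wh/L


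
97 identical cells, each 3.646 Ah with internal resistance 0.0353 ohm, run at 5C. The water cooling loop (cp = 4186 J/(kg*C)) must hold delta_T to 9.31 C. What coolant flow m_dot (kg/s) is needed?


Step 1: I = 5 * 3.646 = 18.23 A
Step 2: Q_cell = I^2 * R = 18.23^2 * 0.0353 = 11.731 W
Step 3: Q_total = 97 * 11.731 = 1137.9 W
Step 4: m_dot = Q_total / (cp * dT) = 1137.9 / (4186 * 9.31) = 0.02920 kg/s

0.02920 kg/s


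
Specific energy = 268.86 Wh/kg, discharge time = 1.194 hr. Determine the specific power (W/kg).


Specific power = 268.86 Wh/kg / 1.194 hr = 225.2 W/kg

225.2 W/kg


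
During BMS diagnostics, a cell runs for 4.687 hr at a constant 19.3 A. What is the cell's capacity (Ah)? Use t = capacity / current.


C = I * t = 19.3 * 4.687 = 90.46 Ah

90.46 Ah


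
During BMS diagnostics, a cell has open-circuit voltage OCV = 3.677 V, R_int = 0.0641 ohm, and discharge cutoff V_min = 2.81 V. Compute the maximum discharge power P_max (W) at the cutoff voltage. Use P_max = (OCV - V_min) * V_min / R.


P_max = (OCV - V_min) * V_min / R = (3.677 - 2.81) * 2.81 / 0.0641 = 0.867 * 2.81 / 0.0641 = 38.01 W

38.01 W


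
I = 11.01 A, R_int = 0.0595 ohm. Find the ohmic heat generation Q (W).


Q = I^2 * R = 11.01^2 * 0.0595 = 7.213 W

7.213 W


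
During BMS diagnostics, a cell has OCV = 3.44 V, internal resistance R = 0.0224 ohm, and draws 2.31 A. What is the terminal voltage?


V = OCV - I*R = 3.44 - 2.31 * 0.0224 = 3.388 V

3.388 V


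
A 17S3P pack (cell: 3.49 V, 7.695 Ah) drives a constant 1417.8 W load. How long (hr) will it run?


Step 1: E_pack = Ns * V_cell * Np * C_cell = 17 * 3.49 * 3 * 7.695 = 1369.6 Wh
Step 2: t = E_pack / P = 1369.6 / 1417.8 = 0.9660 hr

0.9660 hr


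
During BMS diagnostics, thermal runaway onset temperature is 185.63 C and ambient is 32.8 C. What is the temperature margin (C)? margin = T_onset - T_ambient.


margin = T_onset - T_ambient = 185.63 - 32.8 = 152.83 C

152.83 C


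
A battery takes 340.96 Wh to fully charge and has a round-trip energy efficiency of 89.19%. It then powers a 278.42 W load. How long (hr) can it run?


Step 1: E_discharge = eta/100 * E_charge = 89.19/100 * 340.96 = 304.1 Wh
Step 2: t = E_discharge / P = 304.1 / 278.42 = 1.092 hr

1.092 hr


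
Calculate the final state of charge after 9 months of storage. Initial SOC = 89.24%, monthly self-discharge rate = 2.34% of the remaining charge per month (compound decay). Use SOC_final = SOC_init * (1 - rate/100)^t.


decay = (1 - 2.34/100)^9 = 0.80807
SOC_final = 89.24 * 0.80807 = 72.11%

72.11%


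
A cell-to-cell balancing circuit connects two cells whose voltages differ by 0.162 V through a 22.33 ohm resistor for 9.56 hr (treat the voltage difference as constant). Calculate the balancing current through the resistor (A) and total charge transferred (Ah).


First, Ohm's law: I_bal = 0.162 V / 22.33 ohm = 0.0072548 A
Then Q = I * t = 0.0072548 A * 9.56 hr = 0.06936 Ah

I=0.0072548 A, Q=0.06936 Ah


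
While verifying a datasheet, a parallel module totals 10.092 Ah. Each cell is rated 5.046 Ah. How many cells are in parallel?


n = C_total / C_cell = 10.092 / 5.046 = 2

2


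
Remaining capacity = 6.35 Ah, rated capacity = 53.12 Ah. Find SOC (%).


SOC = (remaining / total) * 100 = (6.35 / 53.12) * 100 = 11.95%

11.95%


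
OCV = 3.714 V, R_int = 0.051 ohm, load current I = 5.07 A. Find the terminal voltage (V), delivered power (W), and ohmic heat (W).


Step 1: V_terminal = OCV - I*R = 3.714 - 5.07 * 0.051 = 3.4554 V
Step 2: P_out = V_terminal * I = 3.4554 * 5.07 = 17.52 W
Step 3: Q = I^2 * R = 5.07^2 * 0.051 = 1.311 W

V=3.4554 V, P=17.52 W, Q=1.311 W


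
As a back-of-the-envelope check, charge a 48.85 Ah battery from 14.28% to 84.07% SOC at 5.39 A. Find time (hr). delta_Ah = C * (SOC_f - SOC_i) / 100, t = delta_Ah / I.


Step 1: dSOC = 84.07% - 14.28% = 69.79%
Step 2: delta_Ah = 48.85 * 69.79 / 100 = 34.092 Ah
Step 3: t = 34.092 / 5.39 = 6.325 hr

6.325 hr


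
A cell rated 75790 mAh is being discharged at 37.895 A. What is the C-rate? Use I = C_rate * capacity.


Convert: capacity = 75790 mAh = 75.79 Ah
Rearranging: C_rate = 37.895 / 75.79 = 0.5C

0.5C


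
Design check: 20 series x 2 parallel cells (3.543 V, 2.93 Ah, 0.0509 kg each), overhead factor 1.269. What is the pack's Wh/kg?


Step 1: V_pack = 20 * 3.543 = 70.86 V
Step 2: C_pack = 2 * 2.93 = 5.86 Ah
Step 3: E_pack = V_pack * C_pack = 70.86 * 5.86 = 415.24 Wh
Step 4: m_pack = 20 * 2 * 0.0509 * 1.269 = 2.5837 kg
Step 5: ED = E_pack / m_pack = 415.24 / 2.5837 = 160.7 Wh/kg

160.7 Wh/kg


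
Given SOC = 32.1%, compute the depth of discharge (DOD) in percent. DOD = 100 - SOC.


DOD = 100 - SOC = 100 - 32.1 = 67.9%

67.9%


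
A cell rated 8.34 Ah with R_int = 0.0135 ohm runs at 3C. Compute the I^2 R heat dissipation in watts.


Step 1: I = C_rate * capacity = 3 * 8.34 = 25.02 A
Step 2: Q = I^2 * R = 25.02^2 * 0.0135 = 626 * 0.0135 = 8.451 W

8.451 W


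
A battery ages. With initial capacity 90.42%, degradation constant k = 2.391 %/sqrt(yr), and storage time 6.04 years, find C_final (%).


sqrt(t) = sqrt(6.04) = 2.4576
C_final = 90.42 - 2.391 * 2.4576 = 84.54%

84.54%


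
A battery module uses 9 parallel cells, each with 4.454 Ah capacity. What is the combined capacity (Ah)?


C_total = 9 * 4.454 = 40.086 Ah

40.086 Ah


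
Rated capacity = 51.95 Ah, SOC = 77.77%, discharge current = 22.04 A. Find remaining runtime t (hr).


Step 1: remaining = SOC/100 * C_total = 77.77/100 * 51.95 = 40.402 Ah
Step 2: t = remaining / I = 40.402 / 22.04 = 1.833 hr

1.833 hr


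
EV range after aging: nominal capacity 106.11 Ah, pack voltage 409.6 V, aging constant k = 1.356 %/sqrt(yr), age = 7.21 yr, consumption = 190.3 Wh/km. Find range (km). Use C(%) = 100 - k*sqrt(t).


Step 1: capacity retention = 100 - 1.356 * sqrt(7.21) = 100 - 1.356 * 2.6851 = 96.359%
Step 2: C_now = 106.11 * 96.359/100 = 102.25 Ah
Step 3: E_pack = V * C_now = 409.6 * 102.25 = 41882 Wh
Step 4: range = E_pack / consumption = 41882 / 190.3 = 220.1 km

220.1 km


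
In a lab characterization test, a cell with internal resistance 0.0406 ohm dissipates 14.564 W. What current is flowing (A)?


I = sqrt(Q / R) = sqrt(14.564 / 0.0406) = sqrt(358.72) = 18.94 A

18.94 A


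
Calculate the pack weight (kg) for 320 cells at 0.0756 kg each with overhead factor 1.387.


m_pack = n * m_cell * overhead = 320 * 0.0756 * 1.387 = 33.55 kg

33.55 kg


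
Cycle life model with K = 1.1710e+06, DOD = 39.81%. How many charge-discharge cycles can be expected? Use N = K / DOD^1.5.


DOD^1.5 = 251.18
N = K / DOD^1.5 = 1.1710e+06 / 251.18 = 4662

4662 cycles


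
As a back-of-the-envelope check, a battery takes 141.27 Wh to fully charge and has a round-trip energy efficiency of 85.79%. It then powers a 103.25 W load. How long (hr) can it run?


Step 1: E_discharge = eta/100 * E_charge = 85.79/100 * 141.27 = 121.2 Wh
Step 2: t = E_discharge / P = 121.2 / 103.25 = 1.174 hr

1.174 hr


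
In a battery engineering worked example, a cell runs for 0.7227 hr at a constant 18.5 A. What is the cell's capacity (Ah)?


C = I * t = 18.5 * 0.7227 = 13.37 Ah

13.37 Ah


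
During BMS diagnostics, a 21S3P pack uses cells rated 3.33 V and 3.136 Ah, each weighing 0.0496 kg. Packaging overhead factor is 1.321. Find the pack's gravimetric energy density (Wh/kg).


Step 1: V_pack = 21 * 3.33 = 69.93 V
Step 2: C_pack = 3 * 3.136 = 9.408 Ah
Step 3: E_pack = V_pack * C_pack = 69.93 * 9.408 = 657.9 Wh
Step 4: m_pack = 21 * 3 * 0.0496 * 1.321 = 4.1279 kg
Step 5: ED = E_pack / m_pack = 657.9 / 4.1279 = 159.4 Wh/kg

159.4 Wh/kg


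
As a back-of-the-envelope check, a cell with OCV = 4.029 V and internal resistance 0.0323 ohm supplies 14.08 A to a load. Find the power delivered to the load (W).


Step 1: V_terminal = OCV - I*R = 4.029 - 14.08 * 0.0323 = 3.5742 V
Step 2: P_out = V_terminal * I = 3.5742 * 14.08 = 50.32 W

50.32 W


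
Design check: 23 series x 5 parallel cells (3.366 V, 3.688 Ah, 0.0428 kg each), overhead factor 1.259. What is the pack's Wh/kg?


Step 1: V_pack = 23 * 3.366 = 77.418 V
Step 2: C_pack = 5 * 3.688 = 18.44 Ah
Step 3: E_pack = V_pack * C_pack = 77.418 * 18.44 = 1427.6 Wh
Step 4: m_pack = 23 * 5 * 0.0428 * 1.259 = 6.1968 kg
Step 5: ED = E_pack / m_pack = 1427.6 / 6.1968 = 230.4 Wh/kg

230.4 Wh/kg


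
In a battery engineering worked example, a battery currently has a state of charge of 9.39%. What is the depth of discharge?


Complement of SOC: DOD = 100% - 9.39% = 90.61%

90.61%


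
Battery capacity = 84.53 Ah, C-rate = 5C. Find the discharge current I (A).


I = C_rate * capacity = 5 * 84.53 = 422.65 A

422.65 A


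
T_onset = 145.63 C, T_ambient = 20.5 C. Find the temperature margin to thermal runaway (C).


Safety margin = 145.63 C - 20.5 C = 125.13 C

125.13 C


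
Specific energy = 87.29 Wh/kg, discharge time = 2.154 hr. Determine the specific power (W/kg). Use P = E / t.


P_specific = E / t = 87.29 / 2.154 = 40.52 W/kg

40.52 W/kg


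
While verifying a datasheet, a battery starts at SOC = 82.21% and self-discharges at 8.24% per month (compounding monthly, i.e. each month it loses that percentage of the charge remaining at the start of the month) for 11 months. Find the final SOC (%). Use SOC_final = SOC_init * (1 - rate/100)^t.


Monthly retention factor = 1 - 8.24/100 = 0.9176
Over 11 months: factor^11 = 0.38832
SOC_final = 82.21 * 0.38832 = 31.92%

31.92%


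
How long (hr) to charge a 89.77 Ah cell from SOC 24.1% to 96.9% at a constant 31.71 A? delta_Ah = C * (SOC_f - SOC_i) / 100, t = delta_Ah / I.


delta_Ah = 89.77 * (96.9 - 24.1) / 100 = 65.353 Ah
t = delta_Ah / I = 65.353 / 31.71 = 2.061 hr

2.061 hr


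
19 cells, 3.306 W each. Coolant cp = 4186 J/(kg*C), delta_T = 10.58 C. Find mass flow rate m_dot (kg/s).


Step 1: Total heat Q = 19 * 3.306 W = 62.814 W
Step 2: denom = cp * dT = 4186 * 10.58 = 44288
Step 3: m_dot = 62.814 / 44288 = 0.001418 kg/s

0.001418 kg/s


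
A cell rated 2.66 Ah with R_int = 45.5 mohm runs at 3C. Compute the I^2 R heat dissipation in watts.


Convert: R = 45.5 mohm = 0.0455 ohm
Step 1: I = C_rate * capacity = 3 * 2.66 = 7.98 A
Step 2: Q = I^2 * R = 7.98^2 * 0.0455 = 63.68 * 0.0455 = 2.897 W

2.897 W


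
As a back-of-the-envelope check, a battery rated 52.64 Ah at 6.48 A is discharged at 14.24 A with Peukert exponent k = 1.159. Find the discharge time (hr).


t_rated = C / I_rated = 52.64 / 6.48 = 8.1235 hr
(I_rated/I)^k = (0.45506)^1.159 = 0.40151
t = t_rated * (I_rated/I)^k = 8.1235 * 0.40151 = 3.262 hr

3.262 hr


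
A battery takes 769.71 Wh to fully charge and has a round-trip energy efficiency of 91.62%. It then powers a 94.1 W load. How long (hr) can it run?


Step 1: E_discharge = eta/100 * E_charge = 91.62/100 * 769.71 = 705.21 Wh
Step 2: t = E_discharge / P = 705.21 / 94.1 = 7.494 hr

7.494 hr


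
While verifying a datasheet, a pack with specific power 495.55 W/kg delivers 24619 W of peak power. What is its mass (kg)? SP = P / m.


m = P / SP = 24619 / 495.55 = 49.68 kg

49.68 kg


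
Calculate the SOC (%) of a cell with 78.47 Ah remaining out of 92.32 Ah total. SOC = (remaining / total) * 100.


SOC% = 78.47 / 92.32 * 100 = 85.00%

85.00%
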